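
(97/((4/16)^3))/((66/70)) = 217280/33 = 6584.24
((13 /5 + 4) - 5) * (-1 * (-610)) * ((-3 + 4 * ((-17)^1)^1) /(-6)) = 34648 /3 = 11549.33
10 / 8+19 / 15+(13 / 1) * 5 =4051 / 60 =67.52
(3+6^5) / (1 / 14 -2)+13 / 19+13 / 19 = -689504 / 171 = -4032.19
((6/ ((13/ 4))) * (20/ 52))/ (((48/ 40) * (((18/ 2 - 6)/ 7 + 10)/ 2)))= 1400/ 12337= 0.11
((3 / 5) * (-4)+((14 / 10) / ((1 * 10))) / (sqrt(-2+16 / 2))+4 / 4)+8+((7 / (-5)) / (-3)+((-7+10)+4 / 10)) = 7 * sqrt(6) / 300+157 / 15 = 10.52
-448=-448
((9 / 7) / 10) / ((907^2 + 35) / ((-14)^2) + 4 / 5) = 63 / 2057102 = 0.00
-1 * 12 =-12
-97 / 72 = -1.35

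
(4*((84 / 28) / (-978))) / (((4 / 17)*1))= -17 / 326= -0.05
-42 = -42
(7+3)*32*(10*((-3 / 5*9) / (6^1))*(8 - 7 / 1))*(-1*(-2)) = -5760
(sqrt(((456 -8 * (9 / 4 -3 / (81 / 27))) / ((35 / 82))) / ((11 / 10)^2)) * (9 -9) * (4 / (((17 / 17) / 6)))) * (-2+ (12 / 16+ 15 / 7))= 0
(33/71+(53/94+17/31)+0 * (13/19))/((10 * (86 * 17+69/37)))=12072101/112059997220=0.00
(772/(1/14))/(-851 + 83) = -1351/96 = -14.07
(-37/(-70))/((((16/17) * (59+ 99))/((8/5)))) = 629/110600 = 0.01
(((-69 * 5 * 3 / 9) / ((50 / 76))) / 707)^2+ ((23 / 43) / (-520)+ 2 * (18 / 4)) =506306634637 / 55883118200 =9.06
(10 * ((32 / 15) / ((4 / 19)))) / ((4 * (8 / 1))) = 19 / 6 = 3.17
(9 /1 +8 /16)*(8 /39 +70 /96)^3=3764950453 /485941248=7.75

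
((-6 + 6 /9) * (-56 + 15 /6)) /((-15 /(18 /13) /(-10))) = 3424 /13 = 263.38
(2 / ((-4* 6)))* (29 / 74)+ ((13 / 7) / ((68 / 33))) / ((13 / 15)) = 106439 / 105672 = 1.01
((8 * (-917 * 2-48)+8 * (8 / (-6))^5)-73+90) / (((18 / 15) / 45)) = -91566725 / 162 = -565226.70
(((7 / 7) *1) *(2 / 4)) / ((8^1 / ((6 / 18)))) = 1 / 48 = 0.02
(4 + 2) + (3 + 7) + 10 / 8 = 69 / 4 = 17.25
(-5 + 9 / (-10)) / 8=-59 / 80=-0.74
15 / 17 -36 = -597 / 17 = -35.12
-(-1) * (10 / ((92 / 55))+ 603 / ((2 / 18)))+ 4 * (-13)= 247525 / 46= 5380.98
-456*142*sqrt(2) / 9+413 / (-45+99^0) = -21584*sqrt(2) / 3- 413 / 44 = -10184.18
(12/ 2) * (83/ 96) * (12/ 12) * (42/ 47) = 1743/ 376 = 4.64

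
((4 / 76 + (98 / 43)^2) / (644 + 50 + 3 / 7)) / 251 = 1290275 / 42863719541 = 0.00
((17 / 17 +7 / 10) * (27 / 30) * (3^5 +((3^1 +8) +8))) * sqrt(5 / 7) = 20043 * sqrt(35) / 350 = 338.79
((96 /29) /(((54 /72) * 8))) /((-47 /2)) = -32 /1363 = -0.02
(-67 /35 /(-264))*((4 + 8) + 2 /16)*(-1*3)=-6499 /24640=-0.26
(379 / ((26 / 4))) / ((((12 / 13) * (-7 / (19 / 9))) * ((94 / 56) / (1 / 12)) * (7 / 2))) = -7201 / 26649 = -0.27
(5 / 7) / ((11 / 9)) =45 / 77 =0.58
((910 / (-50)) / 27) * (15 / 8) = -91 / 72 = -1.26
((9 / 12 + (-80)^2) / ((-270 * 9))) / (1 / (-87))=742487 / 3240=229.16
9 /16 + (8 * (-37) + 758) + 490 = 15241 /16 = 952.56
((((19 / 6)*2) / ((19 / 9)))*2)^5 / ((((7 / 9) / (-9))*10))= -314928 / 35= -8997.94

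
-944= -944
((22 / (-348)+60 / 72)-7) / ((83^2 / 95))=-51490 / 599343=-0.09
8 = 8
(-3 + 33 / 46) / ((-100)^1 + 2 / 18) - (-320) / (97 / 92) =1217553425 / 4011338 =303.53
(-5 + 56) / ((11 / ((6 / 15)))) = 102 / 55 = 1.85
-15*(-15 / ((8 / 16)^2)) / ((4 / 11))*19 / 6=15675 / 2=7837.50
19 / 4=4.75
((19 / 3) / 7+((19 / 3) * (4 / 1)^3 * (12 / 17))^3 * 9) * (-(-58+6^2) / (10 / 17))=239240769153793 / 30345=7884026006.06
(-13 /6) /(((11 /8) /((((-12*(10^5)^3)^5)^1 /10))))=431308800000000000000000000000000000000000000000000000000000000000000000000000000 /11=39209890909090909090909090000000000000000000000000000000000000000000000000000000.00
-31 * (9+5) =-434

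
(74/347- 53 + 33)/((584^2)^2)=-3433/20181380356096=-0.00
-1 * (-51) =51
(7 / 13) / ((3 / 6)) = 14 / 13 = 1.08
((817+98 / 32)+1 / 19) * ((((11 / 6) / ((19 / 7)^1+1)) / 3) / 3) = 6399085 / 142272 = 44.98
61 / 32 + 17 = 605 / 32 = 18.91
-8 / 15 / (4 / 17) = -34 / 15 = -2.27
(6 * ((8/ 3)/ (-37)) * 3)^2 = 1.68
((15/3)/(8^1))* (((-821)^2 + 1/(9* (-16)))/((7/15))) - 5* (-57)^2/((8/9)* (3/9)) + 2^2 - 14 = 2279146055/2688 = 847896.60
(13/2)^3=2197/8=274.62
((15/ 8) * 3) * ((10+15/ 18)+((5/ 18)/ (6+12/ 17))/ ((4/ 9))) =149475/ 2432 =61.46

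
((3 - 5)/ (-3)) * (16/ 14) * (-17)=-272/ 21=-12.95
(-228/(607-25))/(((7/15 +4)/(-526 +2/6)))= 299630/6499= 46.10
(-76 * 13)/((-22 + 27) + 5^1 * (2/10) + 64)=-494/35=-14.11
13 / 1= 13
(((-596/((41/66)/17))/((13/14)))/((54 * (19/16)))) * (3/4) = -6241312/30381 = -205.43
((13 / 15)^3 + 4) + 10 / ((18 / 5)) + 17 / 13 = 383311 / 43875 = 8.74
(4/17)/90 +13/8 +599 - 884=-1734239/6120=-283.37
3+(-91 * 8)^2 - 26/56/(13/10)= 529986.64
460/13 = 35.38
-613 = -613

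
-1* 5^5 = -3125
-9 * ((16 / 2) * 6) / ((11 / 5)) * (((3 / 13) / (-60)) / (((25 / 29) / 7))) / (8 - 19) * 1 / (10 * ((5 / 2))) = -21924 / 983125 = -0.02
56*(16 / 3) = 896 / 3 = 298.67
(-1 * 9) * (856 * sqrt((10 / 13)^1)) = -7704 * sqrt(130) / 13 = -6756.85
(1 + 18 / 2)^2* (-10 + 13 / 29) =-27700 / 29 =-955.17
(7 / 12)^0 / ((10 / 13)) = 13 / 10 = 1.30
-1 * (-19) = 19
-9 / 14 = -0.64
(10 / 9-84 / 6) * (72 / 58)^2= -576 / 29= -19.86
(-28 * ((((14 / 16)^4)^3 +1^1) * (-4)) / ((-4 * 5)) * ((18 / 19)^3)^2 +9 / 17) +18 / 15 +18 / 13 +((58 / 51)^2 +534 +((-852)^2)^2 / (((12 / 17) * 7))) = 1593827257121740854558530392837547 / 14945595816208635002880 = 106641934970.11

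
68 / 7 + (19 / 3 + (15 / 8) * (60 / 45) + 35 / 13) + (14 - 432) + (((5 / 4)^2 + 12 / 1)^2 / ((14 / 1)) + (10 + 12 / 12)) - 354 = -101564233 / 139776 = -726.62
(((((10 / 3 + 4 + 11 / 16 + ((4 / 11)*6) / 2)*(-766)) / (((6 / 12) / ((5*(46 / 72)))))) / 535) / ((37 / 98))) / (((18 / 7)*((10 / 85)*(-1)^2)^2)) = -4201012073573 / 677274048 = -6202.82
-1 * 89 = -89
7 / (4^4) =7 / 256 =0.03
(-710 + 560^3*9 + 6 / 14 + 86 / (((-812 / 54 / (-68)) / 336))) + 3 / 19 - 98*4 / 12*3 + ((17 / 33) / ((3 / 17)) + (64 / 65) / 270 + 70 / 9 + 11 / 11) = 588480023774916464 / 372296925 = 1580673876.84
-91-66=-157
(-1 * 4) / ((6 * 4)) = -1 / 6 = -0.17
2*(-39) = -78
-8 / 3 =-2.67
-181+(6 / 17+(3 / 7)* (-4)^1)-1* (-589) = 48390 / 119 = 406.64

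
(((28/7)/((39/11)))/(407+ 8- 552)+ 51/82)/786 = 268885/344367036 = 0.00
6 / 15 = 2 / 5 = 0.40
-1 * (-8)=8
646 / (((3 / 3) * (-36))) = -323 / 18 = -17.94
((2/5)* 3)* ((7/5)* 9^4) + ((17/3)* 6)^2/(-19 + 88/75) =366258894/33425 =10957.63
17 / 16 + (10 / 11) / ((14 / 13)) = 1.91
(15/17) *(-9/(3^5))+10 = 1525/153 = 9.97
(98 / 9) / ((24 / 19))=931 / 108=8.62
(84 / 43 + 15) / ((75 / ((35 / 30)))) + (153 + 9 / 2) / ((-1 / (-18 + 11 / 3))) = 2427096 / 1075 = 2257.76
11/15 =0.73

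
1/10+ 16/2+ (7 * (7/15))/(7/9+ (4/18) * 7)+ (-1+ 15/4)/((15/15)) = 12.25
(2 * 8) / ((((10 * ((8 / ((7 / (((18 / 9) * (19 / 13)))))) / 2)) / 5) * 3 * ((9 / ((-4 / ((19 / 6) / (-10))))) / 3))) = 7280 / 1083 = 6.72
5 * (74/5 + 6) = 104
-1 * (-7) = 7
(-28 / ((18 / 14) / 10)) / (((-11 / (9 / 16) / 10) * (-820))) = -245 / 1804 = -0.14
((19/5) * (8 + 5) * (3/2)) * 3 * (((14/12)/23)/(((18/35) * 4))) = 12103/2208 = 5.48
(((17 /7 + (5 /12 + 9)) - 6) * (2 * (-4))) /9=-982 /189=-5.20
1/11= 0.09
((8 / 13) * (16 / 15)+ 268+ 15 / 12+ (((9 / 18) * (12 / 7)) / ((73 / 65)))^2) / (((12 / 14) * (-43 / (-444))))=2038391374379 / 625571310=3258.45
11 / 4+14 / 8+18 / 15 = 57 / 10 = 5.70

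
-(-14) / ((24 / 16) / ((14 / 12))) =98 / 9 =10.89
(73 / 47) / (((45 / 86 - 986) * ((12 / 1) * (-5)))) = 3139 / 119498910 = 0.00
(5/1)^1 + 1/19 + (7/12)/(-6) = 6779/1368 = 4.96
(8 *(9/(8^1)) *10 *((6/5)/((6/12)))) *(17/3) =1224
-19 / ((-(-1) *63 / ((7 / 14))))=-0.15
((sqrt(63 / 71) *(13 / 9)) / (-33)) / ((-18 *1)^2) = -13 *sqrt(497) / 2277396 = -0.00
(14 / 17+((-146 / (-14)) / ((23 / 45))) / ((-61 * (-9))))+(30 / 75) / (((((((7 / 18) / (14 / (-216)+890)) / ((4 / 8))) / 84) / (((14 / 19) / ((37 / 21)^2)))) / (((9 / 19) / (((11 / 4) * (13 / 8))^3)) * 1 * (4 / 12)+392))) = 863104194505995970247581 / 241281150397978691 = 3577172.08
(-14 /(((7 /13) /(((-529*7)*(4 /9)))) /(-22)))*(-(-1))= -8472464 /9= -941384.89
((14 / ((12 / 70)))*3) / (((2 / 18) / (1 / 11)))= 2205 / 11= 200.45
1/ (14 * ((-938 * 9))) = -0.00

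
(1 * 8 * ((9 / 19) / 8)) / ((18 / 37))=37 / 38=0.97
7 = 7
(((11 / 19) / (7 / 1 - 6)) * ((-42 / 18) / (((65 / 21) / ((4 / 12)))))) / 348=-539 / 1289340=-0.00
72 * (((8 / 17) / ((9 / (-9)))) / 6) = -96 / 17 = -5.65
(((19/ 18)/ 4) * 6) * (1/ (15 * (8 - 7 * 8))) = -0.00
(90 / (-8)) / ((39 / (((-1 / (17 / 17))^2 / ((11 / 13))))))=-15 / 44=-0.34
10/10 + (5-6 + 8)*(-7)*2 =-97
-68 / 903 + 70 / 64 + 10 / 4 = 101669 / 28896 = 3.52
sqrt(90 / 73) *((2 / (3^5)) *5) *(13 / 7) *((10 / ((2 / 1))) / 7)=0.06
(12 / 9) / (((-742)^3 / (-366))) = 61 / 51064811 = 0.00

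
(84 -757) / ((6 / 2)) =-673 / 3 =-224.33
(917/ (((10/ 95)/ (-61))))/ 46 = -1062803/ 92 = -11552.21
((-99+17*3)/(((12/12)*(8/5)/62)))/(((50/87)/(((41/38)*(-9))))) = 2985579/95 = 31427.15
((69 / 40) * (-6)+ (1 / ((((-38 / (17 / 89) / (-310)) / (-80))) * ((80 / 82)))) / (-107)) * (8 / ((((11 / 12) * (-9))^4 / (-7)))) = 118747091456 / 1072884939885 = 0.11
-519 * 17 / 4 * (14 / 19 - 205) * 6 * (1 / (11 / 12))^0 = 102726189 / 38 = 2703320.76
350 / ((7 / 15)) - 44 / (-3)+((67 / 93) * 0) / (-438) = 2294 / 3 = 764.67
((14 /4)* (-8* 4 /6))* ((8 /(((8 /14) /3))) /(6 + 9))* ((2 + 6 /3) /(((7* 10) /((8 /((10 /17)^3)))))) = -1100512 /9375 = -117.39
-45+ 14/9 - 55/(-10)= -683/18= -37.94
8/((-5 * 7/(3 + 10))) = -104/35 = -2.97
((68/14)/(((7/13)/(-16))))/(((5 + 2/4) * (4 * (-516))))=884/69531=0.01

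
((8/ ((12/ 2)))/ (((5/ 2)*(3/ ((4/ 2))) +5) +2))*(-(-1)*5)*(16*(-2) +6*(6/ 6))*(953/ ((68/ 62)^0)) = -1982240/ 129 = -15366.20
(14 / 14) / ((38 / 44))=22 / 19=1.16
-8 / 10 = -4 / 5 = -0.80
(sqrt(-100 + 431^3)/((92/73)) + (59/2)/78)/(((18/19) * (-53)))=-1387 * sqrt(80062891)/87768 - 1121/148824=-141.41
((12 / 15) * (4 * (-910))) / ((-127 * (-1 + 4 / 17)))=-3808 / 127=-29.98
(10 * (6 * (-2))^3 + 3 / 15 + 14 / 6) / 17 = -259162 / 255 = -1016.32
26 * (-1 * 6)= -156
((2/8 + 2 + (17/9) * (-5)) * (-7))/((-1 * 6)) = -1813/216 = -8.39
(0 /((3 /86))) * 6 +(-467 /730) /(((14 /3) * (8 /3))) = -4203 /81760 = -0.05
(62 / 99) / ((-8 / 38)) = -589 / 198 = -2.97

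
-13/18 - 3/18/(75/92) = -0.93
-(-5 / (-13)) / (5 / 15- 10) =0.04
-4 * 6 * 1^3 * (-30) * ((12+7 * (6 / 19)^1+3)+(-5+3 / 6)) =173880 / 19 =9151.58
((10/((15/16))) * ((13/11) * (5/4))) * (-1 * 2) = -1040/33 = -31.52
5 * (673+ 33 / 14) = 47275 / 14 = 3376.79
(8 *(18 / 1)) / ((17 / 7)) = 59.29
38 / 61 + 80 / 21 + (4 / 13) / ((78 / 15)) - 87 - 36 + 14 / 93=-794318123 / 6711159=-118.36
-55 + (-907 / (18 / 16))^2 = 52645081 / 81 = 649939.27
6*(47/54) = 47/9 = 5.22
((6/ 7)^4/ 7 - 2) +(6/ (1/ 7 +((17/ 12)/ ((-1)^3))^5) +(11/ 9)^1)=-2607853491767/ 1465763730921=-1.78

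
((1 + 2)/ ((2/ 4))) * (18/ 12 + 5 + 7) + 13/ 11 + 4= 948/ 11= 86.18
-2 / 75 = -0.03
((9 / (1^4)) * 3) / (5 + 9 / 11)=297 / 64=4.64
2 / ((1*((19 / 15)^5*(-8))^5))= -252511682940423488616943359375 / 1524965305356387770967811854835695616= -0.00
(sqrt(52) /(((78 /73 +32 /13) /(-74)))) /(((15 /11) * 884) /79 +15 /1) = -61026394 * sqrt(13) /44044125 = -5.00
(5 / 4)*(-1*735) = -3675 / 4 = -918.75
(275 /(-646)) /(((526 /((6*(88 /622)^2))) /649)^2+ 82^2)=-390728691365760 /6213472819906273879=-0.00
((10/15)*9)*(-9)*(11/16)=-297/8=-37.12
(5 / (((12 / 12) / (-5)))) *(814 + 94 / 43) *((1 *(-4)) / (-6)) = -1754800 / 129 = -13603.10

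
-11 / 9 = -1.22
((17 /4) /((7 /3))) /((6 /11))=3.34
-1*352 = -352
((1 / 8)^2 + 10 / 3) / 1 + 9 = 2371 / 192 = 12.35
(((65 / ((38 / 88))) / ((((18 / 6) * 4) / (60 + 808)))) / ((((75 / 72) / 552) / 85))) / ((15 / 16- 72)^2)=795156217856 / 8187537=97117.88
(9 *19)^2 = 29241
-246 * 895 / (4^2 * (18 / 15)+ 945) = -366950 / 1607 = -228.34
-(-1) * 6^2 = 36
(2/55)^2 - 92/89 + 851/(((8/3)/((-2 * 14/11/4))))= -439616277/2153800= -204.11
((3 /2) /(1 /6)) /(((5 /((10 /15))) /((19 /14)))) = 57 /35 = 1.63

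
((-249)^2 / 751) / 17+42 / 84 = 136769 / 25534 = 5.36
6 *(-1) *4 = -24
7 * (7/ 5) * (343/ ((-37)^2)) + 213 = 1474792/ 6845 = 215.46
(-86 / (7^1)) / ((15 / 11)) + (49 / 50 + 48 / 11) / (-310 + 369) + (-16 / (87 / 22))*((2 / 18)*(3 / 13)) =-6953972351 / 770719950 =-9.02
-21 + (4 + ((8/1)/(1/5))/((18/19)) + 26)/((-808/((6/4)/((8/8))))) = -51229/2424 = -21.13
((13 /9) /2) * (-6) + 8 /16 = -23 /6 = -3.83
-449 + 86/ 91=-40773/ 91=-448.05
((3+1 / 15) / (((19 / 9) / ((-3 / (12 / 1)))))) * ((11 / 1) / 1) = -759 / 190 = -3.99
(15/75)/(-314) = -1/1570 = -0.00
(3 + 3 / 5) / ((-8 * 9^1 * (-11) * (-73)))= -1 / 16060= -0.00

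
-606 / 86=-303 / 43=-7.05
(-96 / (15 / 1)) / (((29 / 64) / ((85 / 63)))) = -34816 / 1827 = -19.06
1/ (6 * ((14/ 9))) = 3/ 28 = 0.11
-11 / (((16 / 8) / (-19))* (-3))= -209 / 6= -34.83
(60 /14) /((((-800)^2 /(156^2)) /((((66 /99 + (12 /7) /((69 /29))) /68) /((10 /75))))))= 305721 /12261760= 0.02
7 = 7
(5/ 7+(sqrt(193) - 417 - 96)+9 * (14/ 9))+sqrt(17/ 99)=-483.98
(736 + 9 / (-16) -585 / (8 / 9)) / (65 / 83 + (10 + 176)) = 102671 / 248048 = 0.41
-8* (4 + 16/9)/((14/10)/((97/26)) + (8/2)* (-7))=100880/60291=1.67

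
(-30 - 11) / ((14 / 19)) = -779 / 14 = -55.64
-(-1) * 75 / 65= 1.15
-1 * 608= -608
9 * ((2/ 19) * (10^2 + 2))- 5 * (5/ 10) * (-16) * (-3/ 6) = 76.63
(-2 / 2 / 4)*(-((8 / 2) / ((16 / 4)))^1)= 1 / 4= 0.25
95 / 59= 1.61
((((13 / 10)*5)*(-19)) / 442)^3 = -6859 / 314432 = -0.02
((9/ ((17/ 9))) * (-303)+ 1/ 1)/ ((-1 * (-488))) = -12263/ 4148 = -2.96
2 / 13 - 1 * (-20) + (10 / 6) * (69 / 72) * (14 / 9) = 95353 / 4212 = 22.64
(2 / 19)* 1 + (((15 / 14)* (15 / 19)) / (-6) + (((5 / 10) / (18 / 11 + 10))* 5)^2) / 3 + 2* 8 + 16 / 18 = 1330653887 / 78446592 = 16.96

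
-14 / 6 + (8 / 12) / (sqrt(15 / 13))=-7 / 3 + 2*sqrt(195) / 45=-1.71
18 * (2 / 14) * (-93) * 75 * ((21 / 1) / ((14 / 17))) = -3201525 / 7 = -457360.71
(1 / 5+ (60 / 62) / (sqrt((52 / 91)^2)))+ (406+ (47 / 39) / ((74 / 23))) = 91315288 / 223665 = 408.27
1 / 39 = 0.03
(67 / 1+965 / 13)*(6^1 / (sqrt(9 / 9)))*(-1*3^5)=-2676888 / 13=-205914.46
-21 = -21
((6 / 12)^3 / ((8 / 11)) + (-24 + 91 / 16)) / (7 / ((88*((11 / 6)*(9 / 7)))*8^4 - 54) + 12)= -3452241627 / 2283654944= -1.51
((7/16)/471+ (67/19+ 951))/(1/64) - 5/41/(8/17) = 179314253383/2935272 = 61089.48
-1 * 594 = -594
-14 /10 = -1.40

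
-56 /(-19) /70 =4 /95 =0.04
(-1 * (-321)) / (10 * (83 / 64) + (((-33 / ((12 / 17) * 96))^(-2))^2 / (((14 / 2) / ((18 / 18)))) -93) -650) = -29308812473248 / 66423364619165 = -0.44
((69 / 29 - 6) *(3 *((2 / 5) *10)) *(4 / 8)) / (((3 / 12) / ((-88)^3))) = 59217566.90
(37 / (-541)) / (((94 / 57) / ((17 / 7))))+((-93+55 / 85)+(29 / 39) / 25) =-545332089821 / 5900335350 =-92.42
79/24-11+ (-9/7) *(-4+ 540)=-117071/168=-696.85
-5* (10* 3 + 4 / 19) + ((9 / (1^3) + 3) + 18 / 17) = -44572 / 323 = -137.99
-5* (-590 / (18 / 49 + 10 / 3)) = 216825 / 272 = 797.15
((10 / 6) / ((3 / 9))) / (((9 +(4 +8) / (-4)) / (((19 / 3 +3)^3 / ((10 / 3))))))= 5488 / 27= 203.26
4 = 4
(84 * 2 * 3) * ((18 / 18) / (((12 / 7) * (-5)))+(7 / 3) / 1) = 5586 / 5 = 1117.20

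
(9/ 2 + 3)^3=3375/ 8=421.88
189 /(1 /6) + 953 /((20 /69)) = 88437 /20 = 4421.85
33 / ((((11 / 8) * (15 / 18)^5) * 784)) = 11664 / 153125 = 0.08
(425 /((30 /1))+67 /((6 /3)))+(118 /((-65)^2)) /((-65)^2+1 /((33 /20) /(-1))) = 84225027557 /1766958375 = 47.67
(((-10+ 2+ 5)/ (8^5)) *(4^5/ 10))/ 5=-3/ 1600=-0.00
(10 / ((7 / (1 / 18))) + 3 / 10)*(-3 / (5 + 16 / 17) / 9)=-4063 / 190890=-0.02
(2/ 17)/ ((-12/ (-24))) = 4/ 17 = 0.24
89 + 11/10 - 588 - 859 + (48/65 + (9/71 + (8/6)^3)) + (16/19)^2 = -121718363467/89964810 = -1352.96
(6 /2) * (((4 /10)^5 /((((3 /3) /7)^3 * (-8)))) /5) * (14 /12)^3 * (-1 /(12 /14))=823543 /1687500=0.49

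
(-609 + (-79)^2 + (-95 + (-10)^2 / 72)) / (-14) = -99691 / 252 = -395.60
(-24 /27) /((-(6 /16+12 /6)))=64 /171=0.37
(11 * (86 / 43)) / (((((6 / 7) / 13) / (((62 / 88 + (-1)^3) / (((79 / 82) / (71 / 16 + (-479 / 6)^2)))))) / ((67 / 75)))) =-2984535147503 / 5119200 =-583008.12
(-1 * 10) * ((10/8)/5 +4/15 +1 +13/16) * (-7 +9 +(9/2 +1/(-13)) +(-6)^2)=-47429/48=-988.10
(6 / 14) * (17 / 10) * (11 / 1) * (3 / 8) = 1683 / 560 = 3.01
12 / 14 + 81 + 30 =783 / 7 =111.86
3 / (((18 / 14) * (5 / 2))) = 14 / 15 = 0.93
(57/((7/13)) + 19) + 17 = 993/7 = 141.86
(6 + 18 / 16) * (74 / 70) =2109 / 280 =7.53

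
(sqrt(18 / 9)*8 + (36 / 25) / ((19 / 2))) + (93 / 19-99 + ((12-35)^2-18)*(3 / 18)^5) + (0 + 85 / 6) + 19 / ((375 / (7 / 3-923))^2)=8*sqrt(2) + 80341659589 / 2308500000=46.12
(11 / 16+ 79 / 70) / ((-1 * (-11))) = 1017 / 6160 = 0.17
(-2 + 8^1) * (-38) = -228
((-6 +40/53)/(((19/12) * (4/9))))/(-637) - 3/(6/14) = -6.99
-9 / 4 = -2.25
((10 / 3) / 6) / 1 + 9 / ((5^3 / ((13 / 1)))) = 1678 / 1125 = 1.49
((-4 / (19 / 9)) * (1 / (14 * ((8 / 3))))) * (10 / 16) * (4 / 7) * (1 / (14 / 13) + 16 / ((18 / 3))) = -6795 / 104272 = -0.07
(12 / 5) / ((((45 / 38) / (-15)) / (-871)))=132392 / 5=26478.40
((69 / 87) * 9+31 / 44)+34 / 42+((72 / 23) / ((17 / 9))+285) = 3094025117 / 10477236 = 295.31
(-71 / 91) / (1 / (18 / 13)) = -1278 / 1183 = -1.08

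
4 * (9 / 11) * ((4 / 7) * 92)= 13248 / 77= 172.05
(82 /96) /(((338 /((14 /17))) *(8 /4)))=0.00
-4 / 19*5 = -1.05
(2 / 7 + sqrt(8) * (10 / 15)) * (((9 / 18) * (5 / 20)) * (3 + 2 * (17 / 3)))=43 / 84 + 43 * sqrt(2) / 18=3.89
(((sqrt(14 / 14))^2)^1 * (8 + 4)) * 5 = 60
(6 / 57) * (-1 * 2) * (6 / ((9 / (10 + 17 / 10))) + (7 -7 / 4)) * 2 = -5.49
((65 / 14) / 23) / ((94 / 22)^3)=86515 / 33431006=0.00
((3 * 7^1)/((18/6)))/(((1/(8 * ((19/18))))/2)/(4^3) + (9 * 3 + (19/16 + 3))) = 9728/43343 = 0.22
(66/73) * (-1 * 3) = -198/73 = -2.71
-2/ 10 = -0.20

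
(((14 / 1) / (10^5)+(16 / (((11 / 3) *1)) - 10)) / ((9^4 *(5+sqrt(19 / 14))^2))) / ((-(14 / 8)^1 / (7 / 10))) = 889677901 / 54910603687500 - 21699461 *sqrt(266) / 49419543318750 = 0.00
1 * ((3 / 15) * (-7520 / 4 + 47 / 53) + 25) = -92968 / 265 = -350.82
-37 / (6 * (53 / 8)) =-0.93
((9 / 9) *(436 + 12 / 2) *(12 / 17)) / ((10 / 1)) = 156 / 5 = 31.20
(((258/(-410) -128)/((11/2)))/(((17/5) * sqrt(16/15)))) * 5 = -131845 * sqrt(15)/15334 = -33.30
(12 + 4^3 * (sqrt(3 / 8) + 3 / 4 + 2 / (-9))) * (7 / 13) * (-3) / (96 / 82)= -29561 / 468 - 287 * sqrt(6) / 13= -117.24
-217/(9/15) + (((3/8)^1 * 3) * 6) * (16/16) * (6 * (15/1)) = 1475/6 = 245.83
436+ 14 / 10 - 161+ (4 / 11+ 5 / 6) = 91607 / 330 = 277.60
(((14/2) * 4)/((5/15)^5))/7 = 972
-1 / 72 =-0.01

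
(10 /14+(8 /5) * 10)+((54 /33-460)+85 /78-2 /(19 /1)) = -50286031 /114114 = -440.66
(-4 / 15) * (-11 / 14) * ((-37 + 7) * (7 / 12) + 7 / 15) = -803 / 225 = -3.57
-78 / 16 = -39 / 8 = -4.88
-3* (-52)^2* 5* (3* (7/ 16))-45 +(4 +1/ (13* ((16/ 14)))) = -53275.93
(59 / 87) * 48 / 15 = 944 / 435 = 2.17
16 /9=1.78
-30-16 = -46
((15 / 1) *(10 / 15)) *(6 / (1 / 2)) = 120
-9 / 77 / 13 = -9 / 1001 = -0.01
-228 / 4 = -57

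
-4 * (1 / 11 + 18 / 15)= -5.16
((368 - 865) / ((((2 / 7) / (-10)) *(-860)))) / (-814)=3479 / 140008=0.02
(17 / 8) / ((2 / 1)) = 17 / 16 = 1.06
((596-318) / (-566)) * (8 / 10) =-556 / 1415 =-0.39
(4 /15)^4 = 256 /50625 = 0.01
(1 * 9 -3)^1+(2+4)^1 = 12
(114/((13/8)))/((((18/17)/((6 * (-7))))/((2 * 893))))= -64610336/13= -4970025.85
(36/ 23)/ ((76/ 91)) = 819/ 437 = 1.87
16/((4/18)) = 72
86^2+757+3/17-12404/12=363095/51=7119.51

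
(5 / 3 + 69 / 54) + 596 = 10781 / 18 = 598.94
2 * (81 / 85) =162 / 85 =1.91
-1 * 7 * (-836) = 5852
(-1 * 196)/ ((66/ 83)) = -8134/ 33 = -246.48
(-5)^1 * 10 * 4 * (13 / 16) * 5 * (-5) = 8125 / 2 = 4062.50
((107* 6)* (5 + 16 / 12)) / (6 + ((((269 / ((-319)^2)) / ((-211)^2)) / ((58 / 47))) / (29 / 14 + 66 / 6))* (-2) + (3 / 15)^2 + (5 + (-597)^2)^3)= 2444008698710150550 / 27214454754300069403881066400867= 0.00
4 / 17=0.24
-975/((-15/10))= 650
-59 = -59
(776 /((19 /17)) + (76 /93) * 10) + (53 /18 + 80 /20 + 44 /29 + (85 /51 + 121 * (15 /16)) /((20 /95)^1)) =12374021669 /9838656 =1257.69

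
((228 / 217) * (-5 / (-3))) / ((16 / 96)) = 2280 / 217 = 10.51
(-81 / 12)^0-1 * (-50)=51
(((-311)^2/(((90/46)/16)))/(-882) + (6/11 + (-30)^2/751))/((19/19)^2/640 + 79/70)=-791.98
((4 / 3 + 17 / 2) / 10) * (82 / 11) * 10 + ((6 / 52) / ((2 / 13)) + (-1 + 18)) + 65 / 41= 92.64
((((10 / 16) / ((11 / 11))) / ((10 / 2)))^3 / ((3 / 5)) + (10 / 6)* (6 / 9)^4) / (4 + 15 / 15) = 8273 / 124416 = 0.07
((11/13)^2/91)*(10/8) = 605/61516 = 0.01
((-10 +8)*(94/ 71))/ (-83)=188/ 5893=0.03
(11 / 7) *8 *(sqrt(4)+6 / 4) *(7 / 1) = 308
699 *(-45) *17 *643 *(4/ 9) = -152815380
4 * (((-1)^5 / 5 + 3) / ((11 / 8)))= 448 / 55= 8.15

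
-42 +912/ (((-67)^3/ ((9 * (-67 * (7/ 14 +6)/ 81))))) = -563638/ 13467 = -41.85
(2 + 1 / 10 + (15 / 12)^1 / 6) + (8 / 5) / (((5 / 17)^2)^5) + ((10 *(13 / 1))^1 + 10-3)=387234080839333 / 1171875000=330439.75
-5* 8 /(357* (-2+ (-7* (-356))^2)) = -0.00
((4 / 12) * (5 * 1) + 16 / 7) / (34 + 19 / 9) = 249 / 2275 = 0.11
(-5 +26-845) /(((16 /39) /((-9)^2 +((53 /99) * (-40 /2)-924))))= 113168263 /66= 1714670.65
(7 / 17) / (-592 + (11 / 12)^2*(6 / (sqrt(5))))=-11934720 / 17158468543-20328*sqrt(5) / 17158468543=-0.00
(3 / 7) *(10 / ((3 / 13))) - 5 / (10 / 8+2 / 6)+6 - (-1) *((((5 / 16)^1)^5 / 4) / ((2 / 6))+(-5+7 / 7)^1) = 9715254939 / 557842432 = 17.42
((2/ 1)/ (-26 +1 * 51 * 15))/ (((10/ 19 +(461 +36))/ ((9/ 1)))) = 0.00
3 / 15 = 1 / 5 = 0.20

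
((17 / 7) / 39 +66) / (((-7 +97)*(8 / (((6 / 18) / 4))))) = 3607 / 471744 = 0.01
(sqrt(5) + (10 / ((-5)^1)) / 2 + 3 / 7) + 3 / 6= -1 / 14 + sqrt(5)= 2.16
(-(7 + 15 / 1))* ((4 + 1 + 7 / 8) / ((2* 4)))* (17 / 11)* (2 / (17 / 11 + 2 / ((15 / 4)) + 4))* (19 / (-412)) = 147345 / 388928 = 0.38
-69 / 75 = -23 / 25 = -0.92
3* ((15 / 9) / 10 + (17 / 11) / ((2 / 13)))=337 / 11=30.64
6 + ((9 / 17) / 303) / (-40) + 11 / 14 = 3262279 / 480760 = 6.79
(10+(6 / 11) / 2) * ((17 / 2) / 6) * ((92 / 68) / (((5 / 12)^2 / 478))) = 14907864 / 275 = 54210.41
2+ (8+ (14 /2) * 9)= 73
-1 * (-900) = 900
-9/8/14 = -9/112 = -0.08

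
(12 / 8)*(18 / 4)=27 / 4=6.75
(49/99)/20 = 49/1980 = 0.02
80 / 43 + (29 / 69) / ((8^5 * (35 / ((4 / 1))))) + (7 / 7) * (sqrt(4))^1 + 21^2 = 378442015967 / 850698240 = 444.86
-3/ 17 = -0.18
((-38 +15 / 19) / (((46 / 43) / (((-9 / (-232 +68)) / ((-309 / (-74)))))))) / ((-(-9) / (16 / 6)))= -0.14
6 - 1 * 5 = 1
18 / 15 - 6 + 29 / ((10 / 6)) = 63 / 5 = 12.60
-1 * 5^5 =-3125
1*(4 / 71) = 4 / 71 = 0.06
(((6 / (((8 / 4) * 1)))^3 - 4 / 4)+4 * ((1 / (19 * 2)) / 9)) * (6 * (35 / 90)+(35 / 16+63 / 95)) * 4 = 26286568 / 48735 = 539.38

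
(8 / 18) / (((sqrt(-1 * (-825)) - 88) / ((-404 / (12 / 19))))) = 38380 * sqrt(33) / 186813+61408 / 16983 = 4.80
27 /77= 0.35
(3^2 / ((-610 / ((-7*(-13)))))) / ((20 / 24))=-2457 / 1525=-1.61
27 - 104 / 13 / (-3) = 89 / 3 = 29.67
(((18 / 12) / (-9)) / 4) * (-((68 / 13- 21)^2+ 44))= 16487 / 1352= 12.19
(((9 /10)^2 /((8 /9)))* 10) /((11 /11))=729 /80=9.11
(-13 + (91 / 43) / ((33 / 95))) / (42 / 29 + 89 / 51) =-4832386 / 2233979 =-2.16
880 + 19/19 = 881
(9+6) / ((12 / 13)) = 65 / 4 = 16.25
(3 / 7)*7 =3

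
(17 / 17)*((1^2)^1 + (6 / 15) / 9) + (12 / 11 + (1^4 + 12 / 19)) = 35428 / 9405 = 3.77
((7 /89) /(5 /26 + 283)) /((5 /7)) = 1274 /3276535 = 0.00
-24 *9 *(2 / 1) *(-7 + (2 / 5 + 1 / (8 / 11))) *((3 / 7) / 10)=96.74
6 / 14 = 0.43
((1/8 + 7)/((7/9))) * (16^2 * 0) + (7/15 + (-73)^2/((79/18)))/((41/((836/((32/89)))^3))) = 9263716320995050783/24875520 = 372402921466.37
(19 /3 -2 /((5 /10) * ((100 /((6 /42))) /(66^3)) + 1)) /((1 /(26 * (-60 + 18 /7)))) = -501709132 /77497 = -6473.92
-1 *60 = -60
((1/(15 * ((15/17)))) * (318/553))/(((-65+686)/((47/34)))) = 0.00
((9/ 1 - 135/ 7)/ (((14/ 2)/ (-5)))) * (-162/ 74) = -29160/ 1813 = -16.08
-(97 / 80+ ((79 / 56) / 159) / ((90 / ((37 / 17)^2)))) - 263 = -7648735529 / 28949130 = -264.21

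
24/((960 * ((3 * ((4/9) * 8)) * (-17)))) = -3/21760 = -0.00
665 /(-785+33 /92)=-61180 /72187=-0.85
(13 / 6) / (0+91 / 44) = 22 / 21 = 1.05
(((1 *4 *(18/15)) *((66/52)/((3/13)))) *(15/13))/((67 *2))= 198/871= 0.23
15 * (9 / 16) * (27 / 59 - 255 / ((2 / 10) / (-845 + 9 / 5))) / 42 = 2854338615 / 13216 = 215975.98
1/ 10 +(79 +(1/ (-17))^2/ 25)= 1142997/ 14450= 79.10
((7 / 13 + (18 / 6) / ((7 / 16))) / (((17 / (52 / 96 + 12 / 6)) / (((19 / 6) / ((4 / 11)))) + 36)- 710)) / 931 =-451583 / 38271748606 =-0.00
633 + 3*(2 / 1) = 639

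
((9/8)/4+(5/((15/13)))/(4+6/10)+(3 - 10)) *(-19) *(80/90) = 242345/2484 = 97.56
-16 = -16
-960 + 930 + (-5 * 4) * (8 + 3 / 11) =-2150 / 11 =-195.45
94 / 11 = 8.55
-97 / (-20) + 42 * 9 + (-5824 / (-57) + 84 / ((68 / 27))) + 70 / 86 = 432663739 / 833340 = 519.19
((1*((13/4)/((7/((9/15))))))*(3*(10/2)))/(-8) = -117/224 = -0.52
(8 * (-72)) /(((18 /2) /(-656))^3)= 223052180.54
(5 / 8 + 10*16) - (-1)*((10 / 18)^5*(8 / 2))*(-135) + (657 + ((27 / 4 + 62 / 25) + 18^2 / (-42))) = 790.56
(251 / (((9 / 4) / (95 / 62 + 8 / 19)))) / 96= 192517 / 84816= 2.27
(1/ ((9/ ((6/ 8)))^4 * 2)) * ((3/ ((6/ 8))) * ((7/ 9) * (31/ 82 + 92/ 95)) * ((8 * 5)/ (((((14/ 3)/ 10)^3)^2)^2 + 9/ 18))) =13067716552734375/ 1617503391076096528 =0.01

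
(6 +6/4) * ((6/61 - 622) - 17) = -4791.76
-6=-6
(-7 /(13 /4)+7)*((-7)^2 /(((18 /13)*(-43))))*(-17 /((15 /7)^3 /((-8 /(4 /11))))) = -22000363 /145125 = -151.60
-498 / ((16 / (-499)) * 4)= 124251 / 32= 3882.84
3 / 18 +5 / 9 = 13 / 18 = 0.72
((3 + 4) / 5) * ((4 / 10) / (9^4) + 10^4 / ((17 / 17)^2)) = 2296350014 / 164025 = 14000.00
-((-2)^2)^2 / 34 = -8 / 17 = -0.47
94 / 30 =47 / 15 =3.13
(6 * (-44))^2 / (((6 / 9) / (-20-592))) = -63980928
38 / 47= 0.81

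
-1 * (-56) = 56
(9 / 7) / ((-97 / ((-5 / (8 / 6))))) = 135 / 2716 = 0.05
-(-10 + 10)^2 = 0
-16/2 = -8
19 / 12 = 1.58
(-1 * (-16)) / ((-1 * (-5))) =16 / 5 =3.20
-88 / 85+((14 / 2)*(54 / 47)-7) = 29 / 3995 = 0.01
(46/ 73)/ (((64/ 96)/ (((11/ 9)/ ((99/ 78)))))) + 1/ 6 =1415/ 1314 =1.08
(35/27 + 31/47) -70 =-86348/1269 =-68.04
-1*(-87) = 87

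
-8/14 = -4/7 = -0.57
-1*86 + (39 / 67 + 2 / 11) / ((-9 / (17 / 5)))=-2861761 / 33165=-86.29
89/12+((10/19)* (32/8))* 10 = 6491/228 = 28.47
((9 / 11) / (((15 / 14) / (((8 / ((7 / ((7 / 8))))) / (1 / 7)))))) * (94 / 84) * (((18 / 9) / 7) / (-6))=-47 / 165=-0.28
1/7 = 0.14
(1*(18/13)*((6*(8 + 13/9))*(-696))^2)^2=783957709370327040000/169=4638803014025603786.98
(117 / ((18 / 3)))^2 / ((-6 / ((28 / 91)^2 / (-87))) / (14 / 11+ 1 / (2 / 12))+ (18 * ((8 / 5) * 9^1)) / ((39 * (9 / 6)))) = 351520 / 704939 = 0.50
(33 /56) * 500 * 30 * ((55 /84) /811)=1134375 /158956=7.14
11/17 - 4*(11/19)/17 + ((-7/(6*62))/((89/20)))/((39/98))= 52154605/104265369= 0.50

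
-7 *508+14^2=-3360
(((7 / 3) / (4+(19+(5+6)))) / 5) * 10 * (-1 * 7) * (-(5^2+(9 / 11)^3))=1666196 / 67881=24.55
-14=-14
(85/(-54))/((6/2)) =-85/162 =-0.52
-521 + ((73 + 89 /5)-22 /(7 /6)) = -15717 /35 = -449.06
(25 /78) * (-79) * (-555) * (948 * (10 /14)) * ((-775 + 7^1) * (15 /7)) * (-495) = 4937929128000000 /637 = 7751851064364.21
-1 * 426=-426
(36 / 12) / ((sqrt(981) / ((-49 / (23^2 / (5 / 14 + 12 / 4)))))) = -329*sqrt(109) / 115322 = -0.03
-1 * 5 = -5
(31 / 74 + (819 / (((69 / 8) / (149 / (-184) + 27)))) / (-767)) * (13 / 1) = -36.71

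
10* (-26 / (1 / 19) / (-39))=380 / 3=126.67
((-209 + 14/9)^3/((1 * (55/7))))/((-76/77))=318881286787/277020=1151112.87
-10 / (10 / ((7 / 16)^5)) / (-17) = 16807 / 17825792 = 0.00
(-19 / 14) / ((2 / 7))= -19 / 4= -4.75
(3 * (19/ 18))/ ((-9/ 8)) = -76/ 27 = -2.81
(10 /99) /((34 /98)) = 490 /1683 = 0.29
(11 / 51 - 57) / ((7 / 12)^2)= -139008 / 833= -166.88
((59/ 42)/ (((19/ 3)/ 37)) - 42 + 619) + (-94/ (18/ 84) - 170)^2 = 888318401/ 2394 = 371060.32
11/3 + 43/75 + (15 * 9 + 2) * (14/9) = 48904/225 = 217.35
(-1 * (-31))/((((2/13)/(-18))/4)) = -14508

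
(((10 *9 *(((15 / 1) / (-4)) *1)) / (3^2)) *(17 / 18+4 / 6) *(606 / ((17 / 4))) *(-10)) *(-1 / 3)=-1464500 / 51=-28715.69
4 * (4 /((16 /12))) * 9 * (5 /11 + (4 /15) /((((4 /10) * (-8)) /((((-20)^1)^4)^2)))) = -2534399999460 /11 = -230399999950.91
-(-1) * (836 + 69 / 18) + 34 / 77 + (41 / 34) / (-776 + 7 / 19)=48628465777 / 57872199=840.27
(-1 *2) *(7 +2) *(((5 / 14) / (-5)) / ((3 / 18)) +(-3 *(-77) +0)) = -4150.29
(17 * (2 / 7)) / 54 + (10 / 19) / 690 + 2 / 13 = 262582 / 1073709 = 0.24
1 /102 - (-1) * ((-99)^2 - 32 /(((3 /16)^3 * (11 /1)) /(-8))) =134622181 /10098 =13331.57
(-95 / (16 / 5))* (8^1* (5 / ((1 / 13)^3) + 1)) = -2609175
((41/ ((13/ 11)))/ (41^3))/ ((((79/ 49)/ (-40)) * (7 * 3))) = -0.00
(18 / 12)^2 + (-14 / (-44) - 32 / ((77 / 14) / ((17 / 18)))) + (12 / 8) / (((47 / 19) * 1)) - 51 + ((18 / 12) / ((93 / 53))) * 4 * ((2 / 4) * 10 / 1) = -20900009 / 576972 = -36.22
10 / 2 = 5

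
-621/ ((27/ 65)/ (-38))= 56810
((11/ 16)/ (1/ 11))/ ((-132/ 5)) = -0.29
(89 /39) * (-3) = -89 /13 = -6.85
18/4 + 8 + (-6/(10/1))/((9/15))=23/2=11.50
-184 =-184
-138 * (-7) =966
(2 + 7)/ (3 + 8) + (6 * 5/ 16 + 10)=1117/ 88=12.69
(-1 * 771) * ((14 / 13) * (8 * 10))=-863520 / 13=-66424.62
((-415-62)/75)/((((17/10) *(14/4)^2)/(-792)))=1007424/4165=241.88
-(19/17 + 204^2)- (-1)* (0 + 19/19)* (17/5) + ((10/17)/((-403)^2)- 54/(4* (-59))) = -67786803226937/1628962270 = -41613.49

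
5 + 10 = 15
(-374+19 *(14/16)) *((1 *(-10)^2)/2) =-17868.75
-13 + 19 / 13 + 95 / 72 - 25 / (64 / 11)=-108695 / 7488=-14.52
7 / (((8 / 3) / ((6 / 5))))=63 / 20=3.15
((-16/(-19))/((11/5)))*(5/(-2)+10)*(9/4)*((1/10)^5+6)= 852633/22000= 38.76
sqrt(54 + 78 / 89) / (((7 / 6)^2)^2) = 2592 * sqrt(108669) / 213689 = 4.00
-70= -70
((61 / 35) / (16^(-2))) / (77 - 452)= -15616 / 13125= -1.19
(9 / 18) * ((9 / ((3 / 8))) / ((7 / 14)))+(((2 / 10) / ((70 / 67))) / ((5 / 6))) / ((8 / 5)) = 24.14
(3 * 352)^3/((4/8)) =2355167232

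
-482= -482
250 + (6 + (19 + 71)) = 346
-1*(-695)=695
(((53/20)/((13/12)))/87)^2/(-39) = -2809/138575775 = -0.00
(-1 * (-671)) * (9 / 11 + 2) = 1891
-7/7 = -1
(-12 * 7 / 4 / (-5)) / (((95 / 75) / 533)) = 33579 / 19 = 1767.32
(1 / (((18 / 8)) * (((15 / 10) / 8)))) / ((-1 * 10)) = -32 / 135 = -0.24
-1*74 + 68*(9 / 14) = -212 / 7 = -30.29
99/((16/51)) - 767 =-7223/16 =-451.44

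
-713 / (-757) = 0.94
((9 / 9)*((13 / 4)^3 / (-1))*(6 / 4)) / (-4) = 6591 / 512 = 12.87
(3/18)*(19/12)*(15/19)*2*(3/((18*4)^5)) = 5/7739670528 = 0.00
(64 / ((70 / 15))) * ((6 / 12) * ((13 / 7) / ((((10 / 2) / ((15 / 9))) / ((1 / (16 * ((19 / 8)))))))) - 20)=-274.17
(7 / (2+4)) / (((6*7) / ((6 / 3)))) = 1 / 18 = 0.06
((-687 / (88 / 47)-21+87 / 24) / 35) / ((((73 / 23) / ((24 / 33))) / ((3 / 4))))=-1166721 / 618310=-1.89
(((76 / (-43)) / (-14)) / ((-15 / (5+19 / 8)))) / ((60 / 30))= -1121 / 36120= -0.03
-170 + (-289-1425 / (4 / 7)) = -11811 / 4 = -2952.75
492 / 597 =164 / 199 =0.82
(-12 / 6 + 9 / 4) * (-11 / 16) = -11 / 64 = -0.17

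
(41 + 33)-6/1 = 68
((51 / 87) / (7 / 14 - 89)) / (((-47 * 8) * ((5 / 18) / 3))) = 153 / 804170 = 0.00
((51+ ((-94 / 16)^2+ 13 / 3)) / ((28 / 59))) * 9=3053427 / 1792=1703.92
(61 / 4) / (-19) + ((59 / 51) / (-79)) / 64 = -3933425 / 4899264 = -0.80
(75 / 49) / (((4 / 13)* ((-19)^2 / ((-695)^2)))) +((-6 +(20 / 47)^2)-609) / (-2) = 1088375269405 / 156300004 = 6963.37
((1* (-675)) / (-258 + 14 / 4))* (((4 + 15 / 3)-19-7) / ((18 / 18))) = -22950 / 509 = -45.09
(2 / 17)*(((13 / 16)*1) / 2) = 13 / 272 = 0.05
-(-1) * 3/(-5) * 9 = -27/5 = -5.40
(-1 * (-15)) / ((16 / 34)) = 255 / 8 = 31.88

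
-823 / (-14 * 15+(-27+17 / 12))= 3.49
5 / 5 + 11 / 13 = 24 / 13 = 1.85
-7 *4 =-28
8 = 8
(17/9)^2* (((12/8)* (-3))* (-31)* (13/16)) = 116467/288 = 404.40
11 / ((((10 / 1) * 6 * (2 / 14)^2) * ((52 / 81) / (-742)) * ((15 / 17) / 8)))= -94139.25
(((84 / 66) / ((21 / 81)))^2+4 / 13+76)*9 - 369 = 841023 / 1573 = 534.66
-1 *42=-42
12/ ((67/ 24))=288/ 67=4.30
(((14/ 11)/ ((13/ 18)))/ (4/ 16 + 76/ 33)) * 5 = 15120/ 4381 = 3.45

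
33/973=0.03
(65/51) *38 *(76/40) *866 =79688.98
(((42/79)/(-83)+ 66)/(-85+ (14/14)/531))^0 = 1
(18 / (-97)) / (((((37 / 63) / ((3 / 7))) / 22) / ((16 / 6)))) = -28512 / 3589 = -7.94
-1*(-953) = 953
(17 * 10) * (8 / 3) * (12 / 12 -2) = -1360 / 3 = -453.33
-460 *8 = -3680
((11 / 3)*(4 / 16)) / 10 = 11 / 120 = 0.09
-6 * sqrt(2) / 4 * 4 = -6 * sqrt(2) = -8.49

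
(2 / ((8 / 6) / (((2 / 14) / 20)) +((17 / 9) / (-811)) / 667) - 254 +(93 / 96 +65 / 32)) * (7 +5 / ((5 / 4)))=-2509018303297 / 908774143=-2760.88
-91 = -91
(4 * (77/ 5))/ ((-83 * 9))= -308/ 3735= -0.08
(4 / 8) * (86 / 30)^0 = 0.50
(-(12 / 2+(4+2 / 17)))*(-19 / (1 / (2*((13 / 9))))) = 84968 / 153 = 555.35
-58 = -58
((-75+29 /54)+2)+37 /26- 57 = -44942 /351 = -128.04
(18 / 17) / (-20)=-9 / 170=-0.05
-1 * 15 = -15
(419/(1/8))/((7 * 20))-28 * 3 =-2102/35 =-60.06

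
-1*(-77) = 77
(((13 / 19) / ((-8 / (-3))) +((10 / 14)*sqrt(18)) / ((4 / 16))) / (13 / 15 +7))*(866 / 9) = 28145 / 8968 +43300*sqrt(2) / 413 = 151.41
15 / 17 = 0.88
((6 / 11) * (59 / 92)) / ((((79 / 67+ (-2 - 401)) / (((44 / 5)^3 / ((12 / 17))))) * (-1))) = 0.84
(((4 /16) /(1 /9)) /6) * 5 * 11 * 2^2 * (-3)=-495 /2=-247.50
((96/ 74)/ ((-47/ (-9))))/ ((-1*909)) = -48/ 175639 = -0.00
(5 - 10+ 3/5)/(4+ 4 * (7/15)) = -3/4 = -0.75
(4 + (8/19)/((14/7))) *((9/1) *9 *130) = 44336.84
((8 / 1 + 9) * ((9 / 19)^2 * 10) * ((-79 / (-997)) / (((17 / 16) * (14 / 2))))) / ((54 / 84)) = 227520 / 359917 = 0.63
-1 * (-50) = 50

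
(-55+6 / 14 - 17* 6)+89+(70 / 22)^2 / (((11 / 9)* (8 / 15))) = -3878879 / 74536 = -52.04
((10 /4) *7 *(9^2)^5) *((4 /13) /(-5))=-48814981614 /13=-3754998585.69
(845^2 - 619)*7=4993842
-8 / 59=-0.14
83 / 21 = 3.95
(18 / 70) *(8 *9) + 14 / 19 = 12802 / 665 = 19.25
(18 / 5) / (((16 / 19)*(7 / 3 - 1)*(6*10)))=171 / 3200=0.05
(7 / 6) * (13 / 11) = 91 / 66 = 1.38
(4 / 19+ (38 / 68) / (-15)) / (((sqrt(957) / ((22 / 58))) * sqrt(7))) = 1679 * sqrt(6699) / 171135090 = 0.00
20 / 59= 0.34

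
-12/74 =-6/37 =-0.16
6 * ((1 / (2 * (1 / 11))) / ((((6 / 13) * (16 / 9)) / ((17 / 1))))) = 21879 / 32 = 683.72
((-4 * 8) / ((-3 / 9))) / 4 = 24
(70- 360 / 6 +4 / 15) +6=16.27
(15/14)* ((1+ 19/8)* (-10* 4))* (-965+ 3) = 974025/7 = 139146.43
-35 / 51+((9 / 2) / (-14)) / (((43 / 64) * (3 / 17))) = -52151 / 15351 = -3.40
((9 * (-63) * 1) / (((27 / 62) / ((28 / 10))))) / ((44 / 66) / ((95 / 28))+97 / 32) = -33247872 / 29437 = -1129.46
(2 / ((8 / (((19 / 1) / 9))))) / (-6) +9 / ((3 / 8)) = 5165 / 216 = 23.91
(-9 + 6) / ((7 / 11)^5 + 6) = -483153 / 983113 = -0.49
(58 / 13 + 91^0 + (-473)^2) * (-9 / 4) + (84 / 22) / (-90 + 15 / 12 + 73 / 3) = -55645619751 / 110539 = -503402.60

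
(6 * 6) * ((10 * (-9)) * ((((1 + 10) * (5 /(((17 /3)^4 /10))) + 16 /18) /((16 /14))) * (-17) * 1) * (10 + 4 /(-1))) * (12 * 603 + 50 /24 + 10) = 14645716515045 /4913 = 2981012927.96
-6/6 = -1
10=10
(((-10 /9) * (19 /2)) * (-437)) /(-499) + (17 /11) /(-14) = -6469657 /691614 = -9.35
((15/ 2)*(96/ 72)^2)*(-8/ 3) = -320/ 9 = -35.56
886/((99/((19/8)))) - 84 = -62.74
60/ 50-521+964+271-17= 3491/ 5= 698.20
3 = 3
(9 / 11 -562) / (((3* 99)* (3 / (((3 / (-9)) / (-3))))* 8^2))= -6173 / 5645376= -0.00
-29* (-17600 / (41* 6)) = 255200 / 123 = 2074.80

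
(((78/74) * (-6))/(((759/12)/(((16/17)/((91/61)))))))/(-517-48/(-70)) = 351360/2875764727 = 0.00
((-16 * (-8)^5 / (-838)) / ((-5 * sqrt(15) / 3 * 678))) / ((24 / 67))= 1097728 * sqrt(15) / 10653075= 0.40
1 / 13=0.08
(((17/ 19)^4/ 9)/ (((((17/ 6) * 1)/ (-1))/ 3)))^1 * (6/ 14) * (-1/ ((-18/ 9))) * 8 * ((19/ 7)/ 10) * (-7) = 0.25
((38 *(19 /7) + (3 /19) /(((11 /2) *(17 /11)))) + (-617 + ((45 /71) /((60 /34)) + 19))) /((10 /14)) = -158758549 /229330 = -692.27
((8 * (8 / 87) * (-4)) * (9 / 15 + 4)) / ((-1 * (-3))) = -5888 / 1305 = -4.51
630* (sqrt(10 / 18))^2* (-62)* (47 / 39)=-26151.28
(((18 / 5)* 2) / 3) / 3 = 4 / 5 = 0.80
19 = 19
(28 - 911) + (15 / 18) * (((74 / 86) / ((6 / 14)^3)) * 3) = -1986871 / 2322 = -855.67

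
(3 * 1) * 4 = 12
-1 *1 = -1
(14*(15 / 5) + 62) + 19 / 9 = 955 / 9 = 106.11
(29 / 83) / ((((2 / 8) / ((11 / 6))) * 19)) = 638 / 4731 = 0.13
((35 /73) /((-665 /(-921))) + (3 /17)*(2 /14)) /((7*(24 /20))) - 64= -73848944 /1155371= -63.92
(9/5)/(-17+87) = 9/350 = 0.03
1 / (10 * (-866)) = -1 / 8660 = -0.00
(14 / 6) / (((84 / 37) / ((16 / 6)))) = 74 / 27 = 2.74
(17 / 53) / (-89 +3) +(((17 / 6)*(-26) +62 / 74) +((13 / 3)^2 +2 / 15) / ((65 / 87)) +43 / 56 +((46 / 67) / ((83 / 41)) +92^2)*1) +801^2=16642453868802036547 / 25603043083800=650018.59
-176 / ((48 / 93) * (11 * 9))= -31 / 9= -3.44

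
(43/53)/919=43/48707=0.00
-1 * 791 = -791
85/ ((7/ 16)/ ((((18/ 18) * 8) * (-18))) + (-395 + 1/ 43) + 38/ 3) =-1684224/ 7575305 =-0.22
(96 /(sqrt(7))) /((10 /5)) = 48*sqrt(7) /7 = 18.14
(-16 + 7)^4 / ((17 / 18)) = 6946.94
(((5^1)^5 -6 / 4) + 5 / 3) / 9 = 18751 / 54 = 347.24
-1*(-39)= 39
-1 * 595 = -595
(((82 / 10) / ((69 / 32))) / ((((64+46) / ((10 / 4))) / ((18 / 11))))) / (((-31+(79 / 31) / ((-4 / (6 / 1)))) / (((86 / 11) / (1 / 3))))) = -0.10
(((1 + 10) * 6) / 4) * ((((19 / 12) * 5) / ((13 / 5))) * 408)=266475 / 13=20498.08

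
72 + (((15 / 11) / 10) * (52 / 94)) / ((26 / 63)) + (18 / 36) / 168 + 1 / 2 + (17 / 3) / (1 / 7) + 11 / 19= 124244389 / 1100176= 112.93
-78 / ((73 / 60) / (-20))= 93600 / 73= 1282.19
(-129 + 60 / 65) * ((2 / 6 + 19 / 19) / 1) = -2220 / 13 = -170.77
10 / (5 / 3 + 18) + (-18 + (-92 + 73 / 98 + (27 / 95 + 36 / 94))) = -2790246867 / 25816630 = -108.08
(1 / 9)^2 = 1 / 81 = 0.01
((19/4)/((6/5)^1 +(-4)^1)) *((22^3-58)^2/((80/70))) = -2663517375/16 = -166469835.94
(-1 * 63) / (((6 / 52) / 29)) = -15834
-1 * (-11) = 11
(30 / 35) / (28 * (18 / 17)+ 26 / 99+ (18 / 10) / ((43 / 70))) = 217107 / 8318072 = 0.03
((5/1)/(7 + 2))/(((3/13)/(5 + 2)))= 455/27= 16.85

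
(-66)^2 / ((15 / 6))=8712 / 5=1742.40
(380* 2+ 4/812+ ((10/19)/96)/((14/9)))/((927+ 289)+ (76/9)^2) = 1085437989/1838523904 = 0.59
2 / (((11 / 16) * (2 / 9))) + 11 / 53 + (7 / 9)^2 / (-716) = 449614421 / 33811668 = 13.30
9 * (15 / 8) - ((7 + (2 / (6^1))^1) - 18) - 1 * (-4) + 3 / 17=12941 / 408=31.72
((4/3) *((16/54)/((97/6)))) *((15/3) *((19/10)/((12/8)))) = 1216/7857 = 0.15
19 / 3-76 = -209 / 3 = -69.67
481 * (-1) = -481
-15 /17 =-0.88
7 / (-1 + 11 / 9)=63 / 2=31.50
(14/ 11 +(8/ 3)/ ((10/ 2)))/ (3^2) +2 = 3268/ 1485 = 2.20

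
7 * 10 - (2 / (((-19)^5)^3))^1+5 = 1138584527240609872427 / 15181127029874798299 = 75.00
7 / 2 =3.50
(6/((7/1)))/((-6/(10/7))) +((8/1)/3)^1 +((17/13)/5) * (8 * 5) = 24698/1911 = 12.92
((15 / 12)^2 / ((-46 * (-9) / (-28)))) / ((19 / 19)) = -175 / 1656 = -0.11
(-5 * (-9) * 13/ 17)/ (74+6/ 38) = 11115/ 23953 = 0.46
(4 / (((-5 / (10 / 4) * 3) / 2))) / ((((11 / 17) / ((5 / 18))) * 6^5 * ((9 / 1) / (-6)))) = 85 / 1732104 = 0.00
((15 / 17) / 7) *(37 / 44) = 555 / 5236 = 0.11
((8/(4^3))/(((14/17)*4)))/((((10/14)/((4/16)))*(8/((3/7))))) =51/71680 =0.00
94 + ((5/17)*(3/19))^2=9807151/104329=94.00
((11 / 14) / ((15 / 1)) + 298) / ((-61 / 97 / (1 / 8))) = -6071327 / 102480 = -59.24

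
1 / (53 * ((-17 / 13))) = -13 / 901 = -0.01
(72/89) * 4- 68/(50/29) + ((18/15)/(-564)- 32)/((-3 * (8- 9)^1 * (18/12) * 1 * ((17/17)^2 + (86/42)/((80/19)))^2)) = -25704982636342/652026066175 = -39.42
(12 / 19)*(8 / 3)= 32 / 19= 1.68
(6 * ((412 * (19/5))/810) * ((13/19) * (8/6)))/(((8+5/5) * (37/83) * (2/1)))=889096/674325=1.32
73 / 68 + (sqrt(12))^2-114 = -6863 / 68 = -100.93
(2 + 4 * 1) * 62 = 372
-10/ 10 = -1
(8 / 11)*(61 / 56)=0.79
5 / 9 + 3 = 32 / 9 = 3.56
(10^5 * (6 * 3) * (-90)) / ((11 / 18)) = -2916000000 / 11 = -265090909.09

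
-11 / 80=-0.14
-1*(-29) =29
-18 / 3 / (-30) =1 / 5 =0.20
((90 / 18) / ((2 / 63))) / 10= 63 / 4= 15.75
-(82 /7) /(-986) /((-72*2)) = -41 /496944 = -0.00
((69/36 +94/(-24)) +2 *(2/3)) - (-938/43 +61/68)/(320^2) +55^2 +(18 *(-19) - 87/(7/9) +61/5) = 16239274121501/6287769600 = 2582.68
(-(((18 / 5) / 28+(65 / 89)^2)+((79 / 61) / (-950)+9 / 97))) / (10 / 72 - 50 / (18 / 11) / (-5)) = -469623239948 / 3895948800625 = -0.12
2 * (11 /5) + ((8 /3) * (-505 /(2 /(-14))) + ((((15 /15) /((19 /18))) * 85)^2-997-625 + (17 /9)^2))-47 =14250.12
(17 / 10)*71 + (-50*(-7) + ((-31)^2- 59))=13727 / 10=1372.70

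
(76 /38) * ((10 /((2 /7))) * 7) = 490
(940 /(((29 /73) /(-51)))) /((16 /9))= -7874145 /116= -67880.56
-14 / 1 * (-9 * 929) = 117054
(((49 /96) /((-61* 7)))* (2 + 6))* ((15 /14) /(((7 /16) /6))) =-60 /427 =-0.14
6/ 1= 6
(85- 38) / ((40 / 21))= 987 / 40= 24.68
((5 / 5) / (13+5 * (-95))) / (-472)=0.00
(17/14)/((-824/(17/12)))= -289/138432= -0.00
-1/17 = -0.06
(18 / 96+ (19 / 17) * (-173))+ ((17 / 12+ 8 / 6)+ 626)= 118479 / 272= 435.58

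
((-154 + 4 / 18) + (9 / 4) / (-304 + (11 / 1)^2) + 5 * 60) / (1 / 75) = 8026925 / 732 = 10965.74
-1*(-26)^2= -676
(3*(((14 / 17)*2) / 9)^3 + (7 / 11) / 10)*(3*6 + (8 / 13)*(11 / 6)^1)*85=4017856409 / 30127383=133.36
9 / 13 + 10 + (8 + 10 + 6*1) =451 / 13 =34.69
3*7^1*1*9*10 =1890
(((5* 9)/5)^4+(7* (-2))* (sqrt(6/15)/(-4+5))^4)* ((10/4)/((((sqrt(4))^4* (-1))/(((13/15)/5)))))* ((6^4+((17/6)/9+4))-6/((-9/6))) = -150134771501/648000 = -231689.46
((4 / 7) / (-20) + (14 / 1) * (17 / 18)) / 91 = 4156 / 28665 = 0.14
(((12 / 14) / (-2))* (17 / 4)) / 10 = -51 / 280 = -0.18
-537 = -537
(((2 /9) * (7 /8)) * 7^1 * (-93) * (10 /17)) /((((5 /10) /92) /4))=-2794960 /51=-54803.14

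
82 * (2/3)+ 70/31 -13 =4085/93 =43.92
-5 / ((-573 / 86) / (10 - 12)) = -860 / 573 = -1.50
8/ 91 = 0.09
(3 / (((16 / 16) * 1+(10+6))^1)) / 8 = 0.02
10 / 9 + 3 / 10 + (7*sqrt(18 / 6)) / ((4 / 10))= 127 / 90 + 35*sqrt(3) / 2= 31.72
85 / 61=1.39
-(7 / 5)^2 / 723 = -49 / 18075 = -0.00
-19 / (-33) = 19 / 33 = 0.58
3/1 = 3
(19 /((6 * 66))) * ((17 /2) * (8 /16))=323 /1584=0.20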